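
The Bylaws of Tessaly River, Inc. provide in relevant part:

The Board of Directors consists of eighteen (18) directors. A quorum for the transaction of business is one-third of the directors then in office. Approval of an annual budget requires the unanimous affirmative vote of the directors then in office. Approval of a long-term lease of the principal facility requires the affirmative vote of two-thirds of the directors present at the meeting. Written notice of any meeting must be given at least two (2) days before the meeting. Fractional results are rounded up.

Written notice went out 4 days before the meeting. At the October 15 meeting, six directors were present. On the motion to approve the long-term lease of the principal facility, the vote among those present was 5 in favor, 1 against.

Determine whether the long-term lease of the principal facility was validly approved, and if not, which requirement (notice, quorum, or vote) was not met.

Notice: 4 days given; 2 required (4 ≥ 2). Satisfied.
Quorum: 6 present; quorum is 6. Satisfied.
Vote: the long-term lease of the principal facility requires two-thirds of the directors present (6). 2/3 of 6 = 4, so 4 affirmative votes are needed; 5 voted in favor. Satisfied.

Valid — all requirements satisfied.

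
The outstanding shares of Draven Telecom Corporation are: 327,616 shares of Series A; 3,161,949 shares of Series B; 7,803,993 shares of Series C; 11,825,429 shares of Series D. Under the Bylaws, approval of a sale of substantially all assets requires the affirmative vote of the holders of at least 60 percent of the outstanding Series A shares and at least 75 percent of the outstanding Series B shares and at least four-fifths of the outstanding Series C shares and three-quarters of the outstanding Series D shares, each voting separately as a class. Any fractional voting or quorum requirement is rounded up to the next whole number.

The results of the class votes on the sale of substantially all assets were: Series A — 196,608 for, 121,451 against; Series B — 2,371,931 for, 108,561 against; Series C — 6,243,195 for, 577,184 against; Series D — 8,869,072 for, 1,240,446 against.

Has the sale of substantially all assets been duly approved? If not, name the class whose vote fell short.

Series A: 3/5 of 327616 = 196569.60, rounded up to 196570; 196,570 required, 196,608 in favor — approved.
Series B: 3/4 of 3161949 = 2371461.75, rounded up to 2371462; 2,371,462 required, 2,371,931 in favor — approved.
Series C: 4/5 of 7803993 = 6243194.40, rounded up to 6243195; 6,243,195 required, 6,243,195 in favor — approved.
Series D: 3/4 of 11825429 = 8869071.75, rounded up to 8869072; 8,869,072 required, 8,869,072 in favor — approved.

Approved — every class gave the required vote.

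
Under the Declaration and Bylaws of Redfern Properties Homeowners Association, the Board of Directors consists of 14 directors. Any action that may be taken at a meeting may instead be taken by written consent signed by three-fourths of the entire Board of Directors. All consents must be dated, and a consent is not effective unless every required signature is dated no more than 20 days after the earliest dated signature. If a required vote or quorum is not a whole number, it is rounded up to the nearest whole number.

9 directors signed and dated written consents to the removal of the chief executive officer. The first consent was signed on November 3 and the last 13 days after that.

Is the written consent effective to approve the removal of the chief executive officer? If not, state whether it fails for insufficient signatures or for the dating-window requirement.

Not effective — insufficient signatures.

Signatures required: three-fourths of 14 — 3/4 of 14 = 10.50, rounded up to 11, so 11 needed; 9 signed. Insufficient.
Dating window: the latest signature is 13 days after the earliest; the limit is 20 days. Within the window.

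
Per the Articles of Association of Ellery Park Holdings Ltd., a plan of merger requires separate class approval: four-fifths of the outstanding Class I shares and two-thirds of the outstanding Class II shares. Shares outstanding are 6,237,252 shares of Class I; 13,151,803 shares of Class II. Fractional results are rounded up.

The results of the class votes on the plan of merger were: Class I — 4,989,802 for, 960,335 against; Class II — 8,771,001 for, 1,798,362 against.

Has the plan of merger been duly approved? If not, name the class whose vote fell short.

Approved — every class gave the required vote.

Class I: 4/5 of 6237252 = 4989801.60, rounded up to 4989802; 4,989,802 required, 4,989,802 in favor — approved.
Class II: 2/3 of 13151803 = 8767868.67, rounded up to 8767869; 8,767,869 required, 8,771,001 in favor — approved.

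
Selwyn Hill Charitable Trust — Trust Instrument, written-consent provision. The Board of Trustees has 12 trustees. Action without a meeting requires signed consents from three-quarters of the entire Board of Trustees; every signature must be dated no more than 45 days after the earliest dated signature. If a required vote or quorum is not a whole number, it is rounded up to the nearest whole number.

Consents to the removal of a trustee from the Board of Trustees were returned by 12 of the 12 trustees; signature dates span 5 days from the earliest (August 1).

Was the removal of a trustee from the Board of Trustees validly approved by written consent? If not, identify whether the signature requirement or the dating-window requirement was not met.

Signatures required: three-quarters of 12 — 3/4 of 12 = 9, so 9 needed; 12 signed. Sufficient.
Dating window: the latest signature is 5 days after the earliest; the limit is 45 days. Within the window.

Effective — both the signature and dating-window requirements are satisfied.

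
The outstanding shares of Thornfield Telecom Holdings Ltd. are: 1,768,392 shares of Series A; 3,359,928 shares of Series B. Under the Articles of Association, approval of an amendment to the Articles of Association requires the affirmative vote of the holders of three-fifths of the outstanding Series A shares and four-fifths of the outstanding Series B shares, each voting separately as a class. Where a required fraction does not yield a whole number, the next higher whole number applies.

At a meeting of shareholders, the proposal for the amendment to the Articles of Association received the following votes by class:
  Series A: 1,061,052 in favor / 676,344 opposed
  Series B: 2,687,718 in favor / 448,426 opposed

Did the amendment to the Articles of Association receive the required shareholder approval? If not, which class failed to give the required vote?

Series A: 3/5 of 1768392 = 1061035.20, rounded up to 1061036; 1,061,036 required, 1,061,052 in favor — approved.
Series B: 4/5 of 3359928 = 2687942.40, rounded up to 2687943; 2,687,943 required, 2,687,718 in favor — not approved.

Not approved — the Series B shares did not give the required vote.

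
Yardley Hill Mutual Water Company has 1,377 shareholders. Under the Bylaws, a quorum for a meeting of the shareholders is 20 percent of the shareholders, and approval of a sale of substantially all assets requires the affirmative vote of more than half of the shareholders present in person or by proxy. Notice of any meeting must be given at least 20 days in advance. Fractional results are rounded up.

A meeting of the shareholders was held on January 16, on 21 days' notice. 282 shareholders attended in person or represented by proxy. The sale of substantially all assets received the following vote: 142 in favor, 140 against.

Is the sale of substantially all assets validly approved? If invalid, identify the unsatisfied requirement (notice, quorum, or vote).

Notice: 21 days given; 20 required. Satisfied.
Quorum: 20% of 1,377 = 275.40, rounded up to 276; 282 present. Satisfied.
Vote: requires a majority of those present (282); a majority of 282 is 142, so 142 needed; 142 in favor. Satisfied.

Valid — all requirements satisfied.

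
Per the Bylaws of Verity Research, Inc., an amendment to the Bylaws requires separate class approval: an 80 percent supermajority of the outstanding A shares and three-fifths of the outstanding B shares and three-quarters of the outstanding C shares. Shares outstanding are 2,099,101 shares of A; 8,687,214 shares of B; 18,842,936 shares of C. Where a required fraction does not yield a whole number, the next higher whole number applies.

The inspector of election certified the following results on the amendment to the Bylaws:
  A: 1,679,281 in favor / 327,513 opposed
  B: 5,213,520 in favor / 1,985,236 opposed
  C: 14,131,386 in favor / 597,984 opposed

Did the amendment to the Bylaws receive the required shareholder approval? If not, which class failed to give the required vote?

A: 4/5 of 2099101 = 1679280.80, rounded up to 1679281; 1,679,281 required, 1,679,281 in favor — approved.
B: 3/5 of 8687214 = 5212328.40, rounded up to 5212329; 5,212,329 required, 5,213,520 in favor — approved.
C: 3/4 of 18842936 = 14132202; 14,132,202 required, 14,131,386 in favor — not approved.

Not approved — the C shares did not give the required vote.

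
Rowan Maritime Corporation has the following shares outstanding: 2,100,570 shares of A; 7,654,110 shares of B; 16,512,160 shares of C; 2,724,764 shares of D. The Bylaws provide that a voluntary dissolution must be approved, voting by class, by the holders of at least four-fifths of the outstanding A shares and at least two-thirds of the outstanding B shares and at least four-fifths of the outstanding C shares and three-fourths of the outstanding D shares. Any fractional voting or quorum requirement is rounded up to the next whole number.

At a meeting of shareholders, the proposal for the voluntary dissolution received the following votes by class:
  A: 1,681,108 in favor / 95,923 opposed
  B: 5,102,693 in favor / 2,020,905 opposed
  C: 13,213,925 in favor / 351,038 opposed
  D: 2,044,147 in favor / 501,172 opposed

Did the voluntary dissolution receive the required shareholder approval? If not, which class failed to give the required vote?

Not approved — the B shares did not give the required vote.

A: 4/5 of 2100570 = 1680456; 1,680,456 required, 1,681,108 in favor — approved.
B: 2/3 of 7654110 = 5102740; 5,102,740 required, 5,102,693 in favor — not approved.
C: 4/5 of 16512160 = 13209728; 13,209,728 required, 13,213,925 in favor — approved.
D: 3/4 of 2724764 = 2043573; 2,043,573 required, 2,044,147 in favor — approved.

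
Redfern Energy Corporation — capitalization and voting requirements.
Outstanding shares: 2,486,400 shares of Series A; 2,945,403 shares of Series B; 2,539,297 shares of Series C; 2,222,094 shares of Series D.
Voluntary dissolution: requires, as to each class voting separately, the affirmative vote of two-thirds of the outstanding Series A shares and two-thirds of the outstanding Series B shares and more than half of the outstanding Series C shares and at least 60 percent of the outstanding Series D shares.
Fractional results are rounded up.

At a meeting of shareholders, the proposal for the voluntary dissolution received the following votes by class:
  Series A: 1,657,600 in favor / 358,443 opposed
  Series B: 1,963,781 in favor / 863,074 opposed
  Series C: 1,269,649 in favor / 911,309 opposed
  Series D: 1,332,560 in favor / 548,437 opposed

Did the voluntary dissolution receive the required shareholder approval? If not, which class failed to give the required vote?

Series A: 2/3 of 2486400 = 1657600; 1,657,600 required, 1,657,600 in favor — approved.
Series B: 2/3 of 2945403 = 1963602; 1,963,602 required, 1,963,781 in favor — approved.
Series C: a majority of 2539297 is 1269649; 1,269,649 required, 1,269,649 in favor — approved.
Series D: 3/5 of 2222094 = 1333256.40, rounded up to 1333257; 1,333,257 required, 1,332,560 in favor — not approved.

Not approved — the Series D shares did not give the required vote.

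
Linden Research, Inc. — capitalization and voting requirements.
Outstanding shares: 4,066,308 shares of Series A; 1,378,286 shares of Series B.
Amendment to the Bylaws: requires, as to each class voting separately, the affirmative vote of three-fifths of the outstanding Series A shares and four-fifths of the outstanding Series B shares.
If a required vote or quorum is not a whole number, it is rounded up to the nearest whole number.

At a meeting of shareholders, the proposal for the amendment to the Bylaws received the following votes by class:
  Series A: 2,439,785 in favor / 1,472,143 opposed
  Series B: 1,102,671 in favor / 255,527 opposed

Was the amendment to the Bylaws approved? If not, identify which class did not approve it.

Series A: 3/5 of 4066308 = 2439784.80, rounded up to 2439785; 2,439,785 required, 2,439,785 in favor — approved.
Series B: 4/5 of 1378286 = 1102628.80, rounded up to 1102629; 1,102,629 required, 1,102,671 in favor — approved.

Approved — every class gave the required vote.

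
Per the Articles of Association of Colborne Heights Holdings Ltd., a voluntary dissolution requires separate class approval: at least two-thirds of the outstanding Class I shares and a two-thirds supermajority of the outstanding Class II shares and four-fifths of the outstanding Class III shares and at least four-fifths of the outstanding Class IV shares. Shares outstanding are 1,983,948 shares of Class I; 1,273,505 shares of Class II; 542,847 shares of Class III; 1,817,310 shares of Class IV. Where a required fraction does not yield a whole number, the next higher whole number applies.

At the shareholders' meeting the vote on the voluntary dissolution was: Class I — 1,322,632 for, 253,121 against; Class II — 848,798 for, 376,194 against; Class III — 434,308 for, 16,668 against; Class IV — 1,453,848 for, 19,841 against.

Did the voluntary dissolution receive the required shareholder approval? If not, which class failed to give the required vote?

Not approved — the Class II shares did not give the required vote.

Class I: 2/3 of 1983948 = 1322632; 1,322,632 required, 1,322,632 in favor — approved.
Class II: 2/3 of 1273505 = 849003.33, rounded up to 849004; 849,004 required, 848,798 in favor — not approved.
Class III: 4/5 of 542847 = 434277.60, rounded up to 434278; 434,278 required, 434,308 in favor — approved.
Class IV: 4/5 of 1817310 = 1453848; 1,453,848 required, 1,453,848 in favor — approved.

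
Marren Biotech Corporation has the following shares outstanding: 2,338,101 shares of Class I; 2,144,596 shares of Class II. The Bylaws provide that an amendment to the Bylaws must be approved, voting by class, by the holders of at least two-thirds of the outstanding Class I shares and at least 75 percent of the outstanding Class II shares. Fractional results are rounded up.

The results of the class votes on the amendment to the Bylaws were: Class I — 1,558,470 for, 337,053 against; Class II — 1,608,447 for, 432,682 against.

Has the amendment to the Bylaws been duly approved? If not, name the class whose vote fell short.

Not approved — the Class I shares did not give the required vote.

Class I: 2/3 of 2338101 = 1558734; 1,558,734 required, 1,558,470 in favor — not approved.
Class II: 3/4 of 2144596 = 1608447; 1,608,447 required, 1,608,447 in favor — approved.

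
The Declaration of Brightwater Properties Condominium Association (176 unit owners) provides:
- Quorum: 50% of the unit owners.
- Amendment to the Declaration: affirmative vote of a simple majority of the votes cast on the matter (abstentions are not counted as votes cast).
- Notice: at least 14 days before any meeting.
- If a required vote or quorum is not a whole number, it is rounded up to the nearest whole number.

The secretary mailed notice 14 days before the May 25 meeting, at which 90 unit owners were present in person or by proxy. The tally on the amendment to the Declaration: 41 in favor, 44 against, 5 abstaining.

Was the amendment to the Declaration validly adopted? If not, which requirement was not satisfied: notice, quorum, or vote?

Invalid — vote requirement not satisfied.

Notice: 14 days given; 14 required. Satisfied.
Quorum: 50% of 176 = 88; 90 present. Satisfied.
Vote: requires a majority of the votes cast (90 − 5 abstaining = 85); a majority of 85 is 43, so 43 needed; 41 in favor. Not satisfied.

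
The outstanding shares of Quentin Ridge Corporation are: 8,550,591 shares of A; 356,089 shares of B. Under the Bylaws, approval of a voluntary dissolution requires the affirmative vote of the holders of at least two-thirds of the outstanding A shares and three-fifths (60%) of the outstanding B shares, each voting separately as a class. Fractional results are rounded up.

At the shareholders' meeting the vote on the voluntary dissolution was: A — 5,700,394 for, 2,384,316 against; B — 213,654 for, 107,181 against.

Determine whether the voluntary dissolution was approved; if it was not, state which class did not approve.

Approved — every class gave the required vote.

A: 2/3 of 8550591 = 5700394; 5,700,394 required, 5,700,394 in favor — approved.
B: 3/5 of 356089 = 213653.40, rounded up to 213654; 213,654 required, 213,654 in favor — approved.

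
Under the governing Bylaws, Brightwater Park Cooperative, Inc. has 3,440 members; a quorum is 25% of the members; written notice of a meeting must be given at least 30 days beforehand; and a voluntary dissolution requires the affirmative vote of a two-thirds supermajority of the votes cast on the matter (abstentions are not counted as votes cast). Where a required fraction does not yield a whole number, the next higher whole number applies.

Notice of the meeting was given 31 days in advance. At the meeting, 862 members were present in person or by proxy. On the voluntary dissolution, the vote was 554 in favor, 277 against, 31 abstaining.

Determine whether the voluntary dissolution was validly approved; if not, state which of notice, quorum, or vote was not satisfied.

Notice: 31 days given; 30 required. Satisfied.
Quorum: 25% of 3,440 = 860; 862 present. Satisfied.
Vote: requires two-thirds of the votes cast (862 − 31 abstaining = 831); 2/3 of 831 = 554, so 554 needed; 554 in favor. Satisfied.

Valid — all requirements satisfied.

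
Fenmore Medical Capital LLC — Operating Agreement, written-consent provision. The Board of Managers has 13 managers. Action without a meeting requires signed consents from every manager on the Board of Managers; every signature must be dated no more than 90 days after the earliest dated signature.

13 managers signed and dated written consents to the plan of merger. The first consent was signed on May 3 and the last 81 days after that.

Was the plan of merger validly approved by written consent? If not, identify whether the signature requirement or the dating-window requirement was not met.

Effective — both the signature and dating-window requirements are satisfied.

Signatures required: all of 13 — unanimous means all 13, so 13 needed; 13 signed. Sufficient.
Dating window: the latest signature is 81 days after the earliest; the limit is 90 days. Within the window.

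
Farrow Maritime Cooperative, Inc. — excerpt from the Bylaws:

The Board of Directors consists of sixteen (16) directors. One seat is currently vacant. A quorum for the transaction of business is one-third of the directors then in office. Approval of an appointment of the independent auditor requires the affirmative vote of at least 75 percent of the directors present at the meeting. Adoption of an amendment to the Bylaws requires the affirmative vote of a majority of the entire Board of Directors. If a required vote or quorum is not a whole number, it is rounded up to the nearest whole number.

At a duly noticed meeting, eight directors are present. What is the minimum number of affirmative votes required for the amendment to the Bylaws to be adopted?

9

The amendment to the Bylaws requires a majority of the entire Board of Directors (16).
A majority of 16 is 9.
(Only 8 can vote, so the amendment to the Bylaws cannot pass at this meeting, but the required vote is still 9.)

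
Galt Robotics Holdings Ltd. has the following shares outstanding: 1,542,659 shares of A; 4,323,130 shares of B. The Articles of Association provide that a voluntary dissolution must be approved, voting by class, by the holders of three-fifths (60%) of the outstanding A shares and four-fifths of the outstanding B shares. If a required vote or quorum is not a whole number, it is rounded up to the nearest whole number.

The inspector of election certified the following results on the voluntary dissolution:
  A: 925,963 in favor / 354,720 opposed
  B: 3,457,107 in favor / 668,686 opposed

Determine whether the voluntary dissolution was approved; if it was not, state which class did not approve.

A: 3/5 of 1542659 = 925595.40, rounded up to 925596; 925,596 required, 925,963 in favor — approved.
B: 4/5 of 4323130 = 3458504; 3,458,504 required, 3,457,107 in favor — not approved.

Not approved — the B shares did not give the required vote.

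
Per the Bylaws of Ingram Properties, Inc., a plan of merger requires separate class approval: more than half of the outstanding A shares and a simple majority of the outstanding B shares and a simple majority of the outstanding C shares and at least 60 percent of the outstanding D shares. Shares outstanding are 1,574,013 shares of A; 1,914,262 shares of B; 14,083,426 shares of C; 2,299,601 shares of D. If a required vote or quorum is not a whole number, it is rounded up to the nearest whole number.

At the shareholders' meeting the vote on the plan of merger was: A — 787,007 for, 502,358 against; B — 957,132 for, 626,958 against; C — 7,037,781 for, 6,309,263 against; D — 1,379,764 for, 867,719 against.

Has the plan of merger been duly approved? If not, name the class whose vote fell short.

Not approved — the C shares did not give the required vote.

A: a majority of 1574013 is 787007; 787,007 required, 787,007 in favor — approved.
B: a majority of 1914262 is 957132; 957,132 required, 957,132 in favor — approved.
C: a majority of 14083426 is 7041714; 7,041,714 required, 7,037,781 in favor — not approved.
D: 3/5 of 2299601 = 1379760.60, rounded up to 1379761; 1,379,761 required, 1,379,764 in favor — approved.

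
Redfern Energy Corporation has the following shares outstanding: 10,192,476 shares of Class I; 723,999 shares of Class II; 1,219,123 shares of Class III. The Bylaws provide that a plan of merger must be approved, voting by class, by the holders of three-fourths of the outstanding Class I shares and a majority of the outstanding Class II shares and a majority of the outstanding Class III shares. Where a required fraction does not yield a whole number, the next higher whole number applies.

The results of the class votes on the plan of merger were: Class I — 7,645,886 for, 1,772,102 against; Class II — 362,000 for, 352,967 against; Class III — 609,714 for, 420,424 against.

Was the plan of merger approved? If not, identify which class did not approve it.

Approved — every class gave the required vote.

Class I: 3/4 of 10192476 = 7644357; 7,644,357 required, 7,645,886 in favor — approved.
Class II: a majority of 723999 is 362000; 362,000 required, 362,000 in favor — approved.
Class III: a majority of 1219123 is 609562; 609,562 required, 609,714 in favor — approved.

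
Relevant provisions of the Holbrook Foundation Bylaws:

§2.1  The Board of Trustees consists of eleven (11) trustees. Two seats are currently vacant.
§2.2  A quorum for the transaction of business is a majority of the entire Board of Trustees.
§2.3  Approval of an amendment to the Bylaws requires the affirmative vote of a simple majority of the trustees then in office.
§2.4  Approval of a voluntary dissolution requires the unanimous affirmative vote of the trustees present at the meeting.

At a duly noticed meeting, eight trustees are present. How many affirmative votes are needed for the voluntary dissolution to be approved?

8

The voluntary dissolution requires the unanimous vote of the trustees present (8).
Unanimous means all 8.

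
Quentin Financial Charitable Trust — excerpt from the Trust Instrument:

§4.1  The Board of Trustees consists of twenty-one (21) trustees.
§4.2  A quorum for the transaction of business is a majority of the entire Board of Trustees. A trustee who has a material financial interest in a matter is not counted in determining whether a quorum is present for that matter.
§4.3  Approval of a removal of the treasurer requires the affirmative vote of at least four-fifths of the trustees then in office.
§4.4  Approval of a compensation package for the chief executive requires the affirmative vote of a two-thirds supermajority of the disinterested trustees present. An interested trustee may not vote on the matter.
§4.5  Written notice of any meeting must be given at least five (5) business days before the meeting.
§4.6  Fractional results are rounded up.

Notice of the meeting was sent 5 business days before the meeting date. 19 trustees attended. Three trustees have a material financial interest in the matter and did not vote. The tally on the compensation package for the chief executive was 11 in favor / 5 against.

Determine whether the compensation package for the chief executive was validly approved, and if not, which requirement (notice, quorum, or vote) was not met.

Notice: 5 business days given; 5 required (5 ≥ 5). Satisfied.
Quorum: 19 present, but the 3 interested trustees do not count, leaving 16. Quorum is 11. Satisfied.
Vote: the compensation package for the chief executive requires two-thirds of the disinterested trustees present (19 − 3 = 16). 2/3 of 16 = 10.67, rounded up to 11, so 11 affirmative votes are needed; 11 voted in favor. Satisfied.

Valid — all requirements satisfied.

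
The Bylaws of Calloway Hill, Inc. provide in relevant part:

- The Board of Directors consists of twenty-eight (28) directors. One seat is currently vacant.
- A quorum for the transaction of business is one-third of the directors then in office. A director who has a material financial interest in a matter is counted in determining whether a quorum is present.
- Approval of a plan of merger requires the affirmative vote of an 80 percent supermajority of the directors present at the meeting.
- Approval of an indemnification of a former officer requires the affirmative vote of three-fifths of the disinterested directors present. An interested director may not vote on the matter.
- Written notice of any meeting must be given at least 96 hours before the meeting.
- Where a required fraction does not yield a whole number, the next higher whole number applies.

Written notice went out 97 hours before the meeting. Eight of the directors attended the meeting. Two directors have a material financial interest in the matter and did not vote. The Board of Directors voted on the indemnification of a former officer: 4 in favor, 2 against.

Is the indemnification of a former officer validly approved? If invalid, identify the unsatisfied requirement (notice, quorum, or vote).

Notice: 97 hours given; 96 required (97 ≥ 96). Satisfied.
Quorum: 8 present (interested directors count toward quorum); quorum is 9. Not satisfied.
Vote: the indemnification of a former officer requires three-fifths of the disinterested directors present (8 − 2 = 6). 3/5 of 6 = 3.60, rounded up to 4, so 4 affirmative votes are needed; 4 voted in favor. Satisfied. (Moot — without a quorum no business can be validly transacted.)

Invalid — quorum requirement not satisfied.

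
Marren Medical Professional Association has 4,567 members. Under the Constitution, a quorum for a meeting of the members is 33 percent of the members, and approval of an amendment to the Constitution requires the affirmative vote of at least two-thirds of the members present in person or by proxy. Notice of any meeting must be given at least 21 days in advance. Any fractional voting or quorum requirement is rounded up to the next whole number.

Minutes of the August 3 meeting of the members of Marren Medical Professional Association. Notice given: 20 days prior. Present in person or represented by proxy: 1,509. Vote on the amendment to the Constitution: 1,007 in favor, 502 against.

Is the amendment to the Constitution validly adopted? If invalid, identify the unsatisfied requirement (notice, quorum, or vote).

Invalid — notice requirement not satisfied.

Notice: 20 days given; 21 required. Not satisfied.
Quorum: 33% of 4,567 = 1,507.11, rounded up to 1,508; 1,509 present. Satisfied.
Vote: requires two-thirds of those present (1,509); 2/3 of 1509 = 1006, so 1,006 needed; 1,007 in favor. Satisfied.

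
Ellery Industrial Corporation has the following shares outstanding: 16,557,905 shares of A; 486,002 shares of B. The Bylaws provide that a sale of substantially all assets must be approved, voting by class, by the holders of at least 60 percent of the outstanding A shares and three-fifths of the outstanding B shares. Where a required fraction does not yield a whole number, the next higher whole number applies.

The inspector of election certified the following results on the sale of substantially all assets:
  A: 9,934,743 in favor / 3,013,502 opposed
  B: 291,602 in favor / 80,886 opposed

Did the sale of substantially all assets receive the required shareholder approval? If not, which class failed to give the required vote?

Approved — every class gave the required vote.

A: 3/5 of 16557905 = 9934743; 9,934,743 required, 9,934,743 in favor — approved.
B: 3/5 of 486002 = 291601.20, rounded up to 291602; 291,602 required, 291,602 in favor — approved.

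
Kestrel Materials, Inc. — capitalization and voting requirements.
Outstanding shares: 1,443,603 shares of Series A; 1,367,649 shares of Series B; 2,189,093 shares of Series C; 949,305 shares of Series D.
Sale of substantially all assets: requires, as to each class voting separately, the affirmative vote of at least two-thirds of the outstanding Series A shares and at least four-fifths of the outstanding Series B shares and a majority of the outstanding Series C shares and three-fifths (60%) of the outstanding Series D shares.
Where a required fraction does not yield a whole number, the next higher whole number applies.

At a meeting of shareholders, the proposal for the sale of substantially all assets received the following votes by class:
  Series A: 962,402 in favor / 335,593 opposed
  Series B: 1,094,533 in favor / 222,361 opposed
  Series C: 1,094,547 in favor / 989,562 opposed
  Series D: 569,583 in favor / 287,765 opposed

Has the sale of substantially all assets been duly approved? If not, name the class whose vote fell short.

Series A: 2/3 of 1443603 = 962402; 962,402 required, 962,402 in favor — approved.
Series B: 4/5 of 1367649 = 1094119.20, rounded up to 1094120; 1,094,120 required, 1,094,533 in favor — approved.
Series C: a majority of 2189093 is 1094547; 1,094,547 required, 1,094,547 in favor — approved.
Series D: 3/5 of 949305 = 569583; 569,583 required, 569,583 in favor — approved.

Approved — every class gave the required vote.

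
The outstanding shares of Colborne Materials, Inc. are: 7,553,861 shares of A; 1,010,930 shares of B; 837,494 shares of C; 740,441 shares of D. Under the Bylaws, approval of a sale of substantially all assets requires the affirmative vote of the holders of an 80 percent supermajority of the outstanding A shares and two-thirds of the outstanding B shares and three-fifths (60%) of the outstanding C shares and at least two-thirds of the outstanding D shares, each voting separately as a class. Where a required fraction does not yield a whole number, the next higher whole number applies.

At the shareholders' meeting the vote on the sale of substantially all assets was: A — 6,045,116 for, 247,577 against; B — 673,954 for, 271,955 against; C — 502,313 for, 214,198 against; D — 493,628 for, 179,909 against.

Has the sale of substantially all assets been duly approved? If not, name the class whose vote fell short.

A: 4/5 of 7553861 = 6043088.80, rounded up to 6043089; 6,043,089 required, 6,045,116 in favor — approved.
B: 2/3 of 1010930 = 673953.33, rounded up to 673954; 673,954 required, 673,954 in favor — approved.
C: 3/5 of 837494 = 502496.40, rounded up to 502497; 502,497 required, 502,313 in favor — not approved.
D: 2/3 of 740441 = 493627.33, rounded up to 493628; 493,628 required, 493,628 in favor — approved.

Not approved — the C shares did not give the required vote.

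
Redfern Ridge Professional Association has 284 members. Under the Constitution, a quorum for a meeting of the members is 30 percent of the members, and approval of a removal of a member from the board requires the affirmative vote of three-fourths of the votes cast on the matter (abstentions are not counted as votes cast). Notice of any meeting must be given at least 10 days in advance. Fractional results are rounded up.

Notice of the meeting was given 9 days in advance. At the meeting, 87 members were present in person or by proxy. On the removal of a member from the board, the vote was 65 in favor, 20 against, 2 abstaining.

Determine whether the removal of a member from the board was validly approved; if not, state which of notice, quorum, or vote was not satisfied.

Notice: 9 days given; 10 required. Not satisfied.
Quorum: 30% of 284 = 85.20, rounded up to 86; 87 present. Satisfied.
Vote: requires three-fourths of the votes cast (87 − 2 abstaining = 85); 3/4 of 85 = 63.75, rounded up to 64, so 64 needed; 65 in favor. Satisfied.

Invalid — notice requirement not satisfied.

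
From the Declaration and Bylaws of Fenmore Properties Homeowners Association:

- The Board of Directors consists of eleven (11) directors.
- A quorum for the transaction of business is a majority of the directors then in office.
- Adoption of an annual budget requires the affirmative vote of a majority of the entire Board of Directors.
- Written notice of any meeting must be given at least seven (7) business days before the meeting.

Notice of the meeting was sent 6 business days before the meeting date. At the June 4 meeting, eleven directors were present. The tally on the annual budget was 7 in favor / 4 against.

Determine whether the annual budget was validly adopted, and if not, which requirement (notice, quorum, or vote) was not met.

Invalid — notice requirement not satisfied.

Notice: 6 business days given; 7 required (6 < 7). Not satisfied.
Quorum: 11 present; quorum is 6. Satisfied.
Vote: the annual budget requires a majority of the entire Board of Directors (11). A majority of 11 is 6, so 6 affirmative votes are needed; 7 voted in favor. Satisfied.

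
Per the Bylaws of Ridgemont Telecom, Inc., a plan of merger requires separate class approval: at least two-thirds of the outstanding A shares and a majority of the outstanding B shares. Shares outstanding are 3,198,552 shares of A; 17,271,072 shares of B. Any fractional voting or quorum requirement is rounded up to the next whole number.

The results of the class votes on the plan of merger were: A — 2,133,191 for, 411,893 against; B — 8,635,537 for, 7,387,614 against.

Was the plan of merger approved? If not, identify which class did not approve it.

Approved — every class gave the required vote.

A: 2/3 of 3198552 = 2132368; 2,132,368 required, 2,133,191 in favor — approved.
B: a majority of 17271072 is 8635537; 8,635,537 required, 8,635,537 in favor — approved.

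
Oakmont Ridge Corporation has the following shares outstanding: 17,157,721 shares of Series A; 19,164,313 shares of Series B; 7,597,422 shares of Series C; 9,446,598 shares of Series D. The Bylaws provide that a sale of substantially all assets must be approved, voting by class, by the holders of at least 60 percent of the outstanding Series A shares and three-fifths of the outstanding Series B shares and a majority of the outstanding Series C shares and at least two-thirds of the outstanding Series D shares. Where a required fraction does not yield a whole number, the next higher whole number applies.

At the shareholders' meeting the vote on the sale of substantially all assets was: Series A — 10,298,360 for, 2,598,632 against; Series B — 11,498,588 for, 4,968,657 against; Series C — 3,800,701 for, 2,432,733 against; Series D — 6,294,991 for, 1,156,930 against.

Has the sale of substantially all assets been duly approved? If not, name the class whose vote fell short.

Series A: 3/5 of 17157721 = 10294632.60, rounded up to 10294633; 10,294,633 required, 10,298,360 in favor — approved.
Series B: 3/5 of 19164313 = 11498587.80, rounded up to 11498588; 11,498,588 required, 11,498,588 in favor — approved.
Series C: a majority of 7597422 is 3798712; 3,798,712 required, 3,800,701 in favor — approved.
Series D: 2/3 of 9446598 = 6297732; 6,297,732 required, 6,294,991 in favor — not approved.

Not approved — the Series D shares did not give the required vote.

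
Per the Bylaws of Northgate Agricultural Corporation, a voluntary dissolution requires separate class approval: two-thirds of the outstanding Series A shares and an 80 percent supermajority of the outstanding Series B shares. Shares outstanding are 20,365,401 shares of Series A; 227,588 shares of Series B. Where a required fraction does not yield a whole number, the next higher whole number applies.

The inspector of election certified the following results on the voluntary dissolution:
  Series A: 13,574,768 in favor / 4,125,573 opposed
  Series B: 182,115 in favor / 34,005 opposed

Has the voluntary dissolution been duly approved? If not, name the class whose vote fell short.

Not approved — the Series A shares did not give the required vote.

Series A: 2/3 of 20365401 = 13576934; 13,576,934 required, 13,574,768 in favor — not approved.
Series B: 4/5 of 227588 = 182070.40, rounded up to 182071; 182,071 required, 182,115 in favor — approved.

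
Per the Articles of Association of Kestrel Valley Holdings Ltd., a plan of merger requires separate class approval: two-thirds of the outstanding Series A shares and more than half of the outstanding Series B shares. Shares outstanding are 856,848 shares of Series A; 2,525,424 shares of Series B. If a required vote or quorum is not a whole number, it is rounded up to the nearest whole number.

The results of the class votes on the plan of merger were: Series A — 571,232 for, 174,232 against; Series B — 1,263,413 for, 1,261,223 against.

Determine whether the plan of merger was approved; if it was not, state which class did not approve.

Approved — every class gave the required vote.

Series A: 2/3 of 856848 = 571232; 571,232 required, 571,232 in favor — approved.
Series B: a majority of 2525424 is 1262713; 1,262,713 required, 1,263,413 in favor — approved.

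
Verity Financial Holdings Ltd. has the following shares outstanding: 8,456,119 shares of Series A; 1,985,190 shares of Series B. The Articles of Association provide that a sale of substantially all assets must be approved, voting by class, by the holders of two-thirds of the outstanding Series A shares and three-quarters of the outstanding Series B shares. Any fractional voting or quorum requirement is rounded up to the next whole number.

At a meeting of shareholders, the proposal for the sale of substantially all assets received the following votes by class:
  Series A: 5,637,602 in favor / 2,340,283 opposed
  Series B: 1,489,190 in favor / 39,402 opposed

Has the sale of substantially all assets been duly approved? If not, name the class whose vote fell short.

Approved — every class gave the required vote.

Series A: 2/3 of 8456119 = 5637412.67, rounded up to 5637413; 5,637,413 required, 5,637,602 in favor — approved.
Series B: 3/4 of 1985190 = 1488892.50, rounded up to 1488893; 1,488,893 required, 1,489,190 in favor — approved.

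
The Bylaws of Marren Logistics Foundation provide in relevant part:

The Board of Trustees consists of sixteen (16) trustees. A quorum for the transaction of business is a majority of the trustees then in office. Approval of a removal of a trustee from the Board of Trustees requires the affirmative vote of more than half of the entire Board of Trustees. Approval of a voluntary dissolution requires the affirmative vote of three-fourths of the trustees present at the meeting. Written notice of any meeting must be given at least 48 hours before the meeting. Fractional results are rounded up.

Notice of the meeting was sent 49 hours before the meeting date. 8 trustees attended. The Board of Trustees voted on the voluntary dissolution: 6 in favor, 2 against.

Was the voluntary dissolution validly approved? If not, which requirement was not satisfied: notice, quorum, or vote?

Notice: 49 hours given; 48 required (49 ≥ 48). Satisfied.
Quorum: 8 present; quorum is 9. Not satisfied.
Vote: the voluntary dissolution requires three-fourths of the trustees present (8). 3/4 of 8 = 6, so 6 affirmative votes are needed; 6 voted in favor. Satisfied. (Moot — without a quorum no business can be validly transacted.)

Invalid — quorum requirement not satisfied.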